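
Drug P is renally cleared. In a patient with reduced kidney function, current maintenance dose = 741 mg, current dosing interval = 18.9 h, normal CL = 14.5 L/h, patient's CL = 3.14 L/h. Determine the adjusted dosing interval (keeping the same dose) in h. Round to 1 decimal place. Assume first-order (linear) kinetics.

87.3 h

To keep the same average steady-state level, dosing rate must scale with clearance.
CL ratio = 3.14 / 14.5 = 0.2166
New interval (same dose) = 18.9 / 0.2166 = 87.26 h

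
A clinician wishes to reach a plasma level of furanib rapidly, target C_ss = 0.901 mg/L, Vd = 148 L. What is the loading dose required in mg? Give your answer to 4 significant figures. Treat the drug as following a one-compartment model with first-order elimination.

LD = Css × Vd = 0.901 × 148 = 133.3 mg

133.3 mg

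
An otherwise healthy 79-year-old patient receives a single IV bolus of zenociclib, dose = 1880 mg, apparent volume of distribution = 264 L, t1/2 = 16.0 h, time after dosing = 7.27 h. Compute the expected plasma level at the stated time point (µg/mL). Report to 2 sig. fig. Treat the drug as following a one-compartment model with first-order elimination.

C₀ = Dose / Vd = 1880 / 264 = 7.121 mg/L
k = ln2 / t½ = 0.693147 / 16.0 = 0.04332 h⁻¹
C = C₀ · e^(−k·t) = 7.121 × e^(−0.04332 × 7.27)
  = 7.121 × 0.7298 = 5.197 mg/L
(5.197 mg/L = 5.197 µg/mL)

5.2 µg/mL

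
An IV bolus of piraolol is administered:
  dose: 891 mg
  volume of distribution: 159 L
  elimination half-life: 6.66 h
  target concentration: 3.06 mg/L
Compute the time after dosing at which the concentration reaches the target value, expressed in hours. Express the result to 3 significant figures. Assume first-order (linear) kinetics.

5.81 h

C₀ = Dose / Vd = 891.0 / 159 = 5.604 mg/L
k = ln2 / t½ = 0.693147 / 6.66 = 0.1041 h⁻¹
t = ln(C₀ / C) / k = ln(5.604 / 3.06) / 0.1041
  = ln(1.831) / 0.1041 = 0.6049 / 0.1041 = 5.811 h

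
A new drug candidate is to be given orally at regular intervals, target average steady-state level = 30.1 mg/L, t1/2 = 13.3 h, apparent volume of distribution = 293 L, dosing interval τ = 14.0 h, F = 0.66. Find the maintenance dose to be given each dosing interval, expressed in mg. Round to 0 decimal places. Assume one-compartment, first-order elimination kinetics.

k = ln2 / t½ = 0.693147 / 13.3 = 0.05212 h⁻¹
CL = k × Vd = 0.05212 × 293 = 15.27 L/h
At steady state, F × (Dose/τ) = Css × CL.
Dose = Css × CL × τ / F = 30.1 × 15.27 × 14.0 / 0.66 = 9750 mg

9750 mg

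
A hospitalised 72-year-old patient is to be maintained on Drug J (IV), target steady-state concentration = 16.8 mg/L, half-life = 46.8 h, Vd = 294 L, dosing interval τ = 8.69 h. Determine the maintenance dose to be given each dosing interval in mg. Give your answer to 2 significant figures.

k = ln2 / t½ = 0.693147 / 46.8 = 0.01481 h⁻¹
CL = k × Vd = 0.01481 × 294 = 4.354 L/h
At steady state, Dose/τ = Css × CL.
Dose = Css × CL × τ = 16.8 × 4.354 × 8.69 = 635.6 mg

640 mg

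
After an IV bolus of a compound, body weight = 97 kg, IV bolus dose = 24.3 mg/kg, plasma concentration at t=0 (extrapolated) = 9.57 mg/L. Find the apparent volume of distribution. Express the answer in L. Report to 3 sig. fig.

246 L

Dose = 24.3 × 97 = 2357 mg
Vd = Dose / C₀ = 2357 / 9.57 = 246.3 L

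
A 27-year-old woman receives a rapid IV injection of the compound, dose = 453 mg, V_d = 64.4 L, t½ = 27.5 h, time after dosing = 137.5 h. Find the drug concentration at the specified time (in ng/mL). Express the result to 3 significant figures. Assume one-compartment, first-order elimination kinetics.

220 ng/mL

C₀ = Dose / Vd = 453.0 / 64.4 = 7.034 mg/L
k = ln2 / t½ = 0.693147 / 27.5 = 0.02521 h⁻¹
t / t½ = 137.5 / 27.5 = 5 half-lives
C = C₀ × (1/2)^5 = 7.034 × 0.03125 = 0.2198 mg/L
Convert: 0.2198 mg/L × 1000 = 219.8 ng/mL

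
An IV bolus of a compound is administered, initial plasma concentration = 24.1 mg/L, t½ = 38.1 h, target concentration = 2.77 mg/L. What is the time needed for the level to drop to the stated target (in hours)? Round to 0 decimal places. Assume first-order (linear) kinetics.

119 h

k = ln2 / t½ = 0.693147 / 38.1 = 0.01819 h⁻¹
t = ln(C₀ / C) / k = ln(24.10 / 2.77) / 0.01819
  = ln(8.700) / 0.01819 = 2.163 / 0.01819 = 118.9 h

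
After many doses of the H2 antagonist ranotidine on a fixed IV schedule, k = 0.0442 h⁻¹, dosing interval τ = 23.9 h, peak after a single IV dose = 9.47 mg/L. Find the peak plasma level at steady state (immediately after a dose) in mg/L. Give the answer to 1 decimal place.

e^(−kτ) = e^(−0.04420 × 23.9) = 0.3477
Accumulation ratio R = 1 / (1 − e^(−kτ)) = 1 / (1 − 0.3477) = 1.533
Steady-state peak = C₀ × R = 9.47 × 1.533 = 14.52 mg/L

14.5 mg/L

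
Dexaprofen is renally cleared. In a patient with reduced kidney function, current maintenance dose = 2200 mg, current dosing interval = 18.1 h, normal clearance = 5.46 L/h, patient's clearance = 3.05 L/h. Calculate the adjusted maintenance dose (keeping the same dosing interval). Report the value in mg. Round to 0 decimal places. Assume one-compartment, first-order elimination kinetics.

1229 mg

To keep the same average steady-state level, dosing rate must scale with clearance.
CL ratio = 3.05 / 5.46 = 0.5586
New dose (same interval) = 2200 × 0.5586 = 1229 mg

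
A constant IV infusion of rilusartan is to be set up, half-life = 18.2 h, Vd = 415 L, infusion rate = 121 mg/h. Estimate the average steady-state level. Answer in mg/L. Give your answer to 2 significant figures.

7.7 mg/L

k = ln2 / t½ = 0.693147 / 18.2 = 0.03809 h⁻¹
CL = k × Vd = 0.03809 × 415 = 15.81 L/h
At steady state Css = R₀ / CL = 121 / 15.81 = 7.653 mg/L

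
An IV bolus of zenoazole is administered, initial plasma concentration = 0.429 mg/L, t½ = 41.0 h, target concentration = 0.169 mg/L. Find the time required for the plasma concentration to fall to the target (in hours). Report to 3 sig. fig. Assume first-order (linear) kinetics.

55.1 h

k = ln2 / t½ = 0.693147 / 41.0 = 0.01691 h⁻¹
t = ln(C₀ / C) / k = ln(0.4290 / 0.169) / 0.01691
  = ln(2.538) / 0.01691 = 0.9314 / 0.01691 = 55.08 h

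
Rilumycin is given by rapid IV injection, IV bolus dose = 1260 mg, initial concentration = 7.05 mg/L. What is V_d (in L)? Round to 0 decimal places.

Vd = Dose / C₀ = 1260 / 7.05 = 178.7 L

179 L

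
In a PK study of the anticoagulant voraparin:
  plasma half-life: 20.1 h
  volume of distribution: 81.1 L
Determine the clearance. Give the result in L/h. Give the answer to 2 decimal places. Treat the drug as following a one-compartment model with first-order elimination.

2.80 L/h

k = ln2 / t½ = 0.693147 / 20.1 = 0.03448 h⁻¹
CL = k × Vd = 0.03448 × 81.1 = 2.796 L/h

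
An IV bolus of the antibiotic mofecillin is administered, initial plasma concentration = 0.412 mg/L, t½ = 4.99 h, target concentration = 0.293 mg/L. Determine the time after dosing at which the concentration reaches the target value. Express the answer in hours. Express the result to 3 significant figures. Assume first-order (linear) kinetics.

2.45 h

k = ln2 / t½ = 0.693147 / 4.99 = 0.1389 h⁻¹
t = ln(C₀ / C) / k = ln(0.4120 / 0.293) / 0.1389
  = ln(1.406) / 0.1389 = 0.3407 / 0.1389 = 2.453 h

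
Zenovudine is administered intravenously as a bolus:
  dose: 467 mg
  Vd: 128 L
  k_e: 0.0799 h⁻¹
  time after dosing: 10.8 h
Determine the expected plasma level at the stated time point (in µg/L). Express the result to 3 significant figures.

1540 µg/L

C₀ = Dose / Vd = 467.0 / 128 = 3.648 mg/L
C = C₀ · e^(−k·t) = 3.648 × e^(−0.07990 × 10.8)
  = 3.648 × 0.4219 = 1.539 mg/L
Convert: 1.539 mg/L × 1000 = 1539 µg/L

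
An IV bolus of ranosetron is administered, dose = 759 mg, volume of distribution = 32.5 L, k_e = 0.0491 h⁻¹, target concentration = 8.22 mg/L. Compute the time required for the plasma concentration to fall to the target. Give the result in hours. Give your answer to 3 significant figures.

C₀ = Dose / Vd = 759.0 / 32.5 = 23.35 mg/L
t = ln(C₀ / C) / k = ln(23.35 / 8.22) / 0.04910
  = ln(2.841) / 0.04910 = 1.044 / 0.04910 = 21.26 h

21.3 h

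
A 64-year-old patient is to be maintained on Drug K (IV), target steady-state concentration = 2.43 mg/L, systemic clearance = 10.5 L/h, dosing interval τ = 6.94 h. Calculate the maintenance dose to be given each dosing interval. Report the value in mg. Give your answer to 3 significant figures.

At steady state, Dose/τ = Css × CL.
Dose = Css × CL × τ = 2.43 × 10.50 × 6.94 = 177.1 mg

177 mg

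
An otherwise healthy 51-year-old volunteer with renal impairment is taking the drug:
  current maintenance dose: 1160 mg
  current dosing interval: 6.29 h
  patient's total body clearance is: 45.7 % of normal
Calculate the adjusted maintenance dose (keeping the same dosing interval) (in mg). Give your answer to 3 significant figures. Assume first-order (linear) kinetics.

530 mg

To keep the same average steady-state level, dosing rate must scale with clearance.
CL ratio = 45.7 / 100 = 0.4570
New dose (same interval) = 1160 × 0.4570 = 530.1 mg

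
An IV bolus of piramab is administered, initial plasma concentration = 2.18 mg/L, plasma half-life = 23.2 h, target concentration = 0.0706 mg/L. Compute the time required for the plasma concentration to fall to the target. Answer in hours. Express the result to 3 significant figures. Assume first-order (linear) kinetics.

k = ln2 / t½ = 0.693147 / 23.2 = 0.02988 h⁻¹
t = ln(C₀ / C) / k = ln(2.180 / 0.0706) / 0.02988
  = ln(30.88) / 0.02988 = 3.430 / 0.02988 = 114.8 h

115 h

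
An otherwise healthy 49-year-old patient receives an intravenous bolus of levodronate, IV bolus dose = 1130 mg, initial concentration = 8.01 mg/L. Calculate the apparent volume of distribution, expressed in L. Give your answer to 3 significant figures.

141 L

Vd = Dose / C₀ = 1130 / 8.01 = 141.1 L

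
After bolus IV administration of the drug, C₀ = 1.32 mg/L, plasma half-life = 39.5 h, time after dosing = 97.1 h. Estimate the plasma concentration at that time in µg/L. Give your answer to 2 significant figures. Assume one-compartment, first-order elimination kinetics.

k = ln2 / t½ = 0.693147 / 39.5 = 0.01755 h⁻¹
C = C₀ · e^(−k·t) = 1.320 × e^(−0.01755 × 97.1)
  = 1.320 × 0.1819 = 0.2401 mg/L
Convert: 0.2401 mg/L × 1000 = 240.1 µg/L

240 µg/L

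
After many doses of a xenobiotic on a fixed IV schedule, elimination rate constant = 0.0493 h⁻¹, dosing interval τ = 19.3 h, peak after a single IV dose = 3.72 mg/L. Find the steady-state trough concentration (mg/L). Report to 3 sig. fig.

2.34 mg/L

e^(−kτ) = e^(−0.04930 × 19.3) = 0.3862
Accumulation ratio R = 1 / (1 − e^(−kτ)) = 1 / (1 − 0.3862) = 1.629
Steady-state trough = C₀ × R × e^(−kτ) = 3.72 × 1.629 × 0.3862 = 2.340 mg/L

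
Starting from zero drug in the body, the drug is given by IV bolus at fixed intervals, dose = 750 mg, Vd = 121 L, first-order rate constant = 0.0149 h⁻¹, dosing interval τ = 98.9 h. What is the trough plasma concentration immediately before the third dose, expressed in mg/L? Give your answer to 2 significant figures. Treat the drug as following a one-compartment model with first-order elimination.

1.7 mg/L

C₀ per dose = Dose / Vd = 750 / 121 = 6.198 mg/L
Fraction remaining after one interval: r = e^(−kτ) = e^(−0.01490 × 98.9) = 0.2291
Before dose 3, 2 doses have been given (aged 1τ, 2τ).
C_trough = C₀ × (r + r²) = 6.198 × (0.2291 + 0.05249) = 1.745 mg/L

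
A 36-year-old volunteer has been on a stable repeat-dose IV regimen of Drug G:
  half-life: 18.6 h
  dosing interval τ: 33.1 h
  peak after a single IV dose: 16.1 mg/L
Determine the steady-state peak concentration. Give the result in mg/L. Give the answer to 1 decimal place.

22.7 mg/L

k = ln2 / t½ = 0.693147 / 18.6 = 0.03727 h⁻¹
e^(−kτ) = e^(−0.03727 × 33.1) = 0.2912
Accumulation ratio R = 1 / (1 − e^(−kτ)) = 1 / (1 − 0.2912) = 1.411
Steady-state peak = C₀ × R = 16.1 × 1.411 = 22.72 mg/L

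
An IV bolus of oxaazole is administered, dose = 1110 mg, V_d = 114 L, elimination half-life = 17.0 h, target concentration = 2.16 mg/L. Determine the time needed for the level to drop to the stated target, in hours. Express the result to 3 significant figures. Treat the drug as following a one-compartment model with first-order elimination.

C₀ = Dose / Vd = 1110 / 114 = 9.737 mg/L
k = ln2 / t½ = 0.693147 / 17.0 = 0.04077 h⁻¹
t = ln(C₀ / C) / k = ln(9.737 / 2.16) / 0.04077
  = ln(4.508) / 0.04077 = 1.506 / 0.04077 = 36.94 h

36.9 h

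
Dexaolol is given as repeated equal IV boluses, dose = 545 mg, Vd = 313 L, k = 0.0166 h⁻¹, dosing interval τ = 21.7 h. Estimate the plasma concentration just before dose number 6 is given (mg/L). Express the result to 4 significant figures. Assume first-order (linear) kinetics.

C₀ per dose = Dose / Vd = 545 / 313 = 1.741 mg/L
Fraction remaining after one interval: r = e^(−kτ) = e^(−0.01660 × 21.7) = 0.6975
Before dose 6, 5 doses have been given (aged 1τ, 2τ, 3τ, 4τ, 5τ).
C_trough = C₀ × (r + r² + … + r^5) = C₀ × r(1−r^5)/(1−r)
        = 1.741 × 0.6975 × (1 − 0.1651) / (1 − 0.6975) = 3.352 mg/L

3.352 mg/L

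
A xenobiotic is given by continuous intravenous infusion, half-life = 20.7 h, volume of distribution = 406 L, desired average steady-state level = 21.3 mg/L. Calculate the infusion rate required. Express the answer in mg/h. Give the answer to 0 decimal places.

290 mg/h

k = ln2 / t½ = 0.693147 / 20.7 = 0.03349 h⁻¹
CL = k × Vd = 0.03349 × 406 = 13.60 L/h
At steady state, infusion rate R₀ = Css × CL = 21.3 × 13.60 = 289.7 mg/h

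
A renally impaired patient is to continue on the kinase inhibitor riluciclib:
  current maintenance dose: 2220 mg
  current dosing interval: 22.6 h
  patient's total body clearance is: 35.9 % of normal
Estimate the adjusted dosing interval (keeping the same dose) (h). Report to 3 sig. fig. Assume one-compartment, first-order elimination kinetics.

63.0 h

To keep the same average steady-state level, dosing rate must scale with clearance.
CL ratio = 35.9 / 100 = 0.3590
New interval (same dose) = 22.6 / 0.3590 = 62.95 h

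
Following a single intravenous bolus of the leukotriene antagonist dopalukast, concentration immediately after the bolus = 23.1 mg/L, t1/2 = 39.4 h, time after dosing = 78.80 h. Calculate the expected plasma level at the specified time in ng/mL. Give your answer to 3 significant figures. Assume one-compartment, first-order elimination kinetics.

k = ln2 / t½ = 0.693147 / 39.4 = 0.01759 h⁻¹
t / t½ = 78.80 / 39.4 = 2 half-lives
C = C₀ × (1/2)^2 = 23.10 × 0.2500 = 5.775 mg/L
Convert: 5.775 mg/L × 1000 = 5775 ng/mL

5780 ng/mL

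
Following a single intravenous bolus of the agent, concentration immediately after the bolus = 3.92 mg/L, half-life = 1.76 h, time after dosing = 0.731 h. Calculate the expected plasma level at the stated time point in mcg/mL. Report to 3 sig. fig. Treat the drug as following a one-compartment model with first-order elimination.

k = ln2 / t½ = 0.693147 / 1.76 = 0.3938 h⁻¹
C = C₀ · e^(−k·t) = 3.920 × e^(−0.3938 × 0.731)
  = 3.920 × 0.7499 = 2.940 mg/L
(2.940 mg/L = 2.940 mcg/mL)

2.94 mcg/mL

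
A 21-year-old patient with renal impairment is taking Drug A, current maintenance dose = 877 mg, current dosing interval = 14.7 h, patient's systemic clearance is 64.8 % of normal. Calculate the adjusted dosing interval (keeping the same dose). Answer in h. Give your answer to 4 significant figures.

22.69 h

To keep the same average steady-state level, dosing rate must scale with clearance.
CL ratio = 64.8 / 100 = 0.6480
New interval (same dose) = 14.7 / 0.6480 = 22.69 h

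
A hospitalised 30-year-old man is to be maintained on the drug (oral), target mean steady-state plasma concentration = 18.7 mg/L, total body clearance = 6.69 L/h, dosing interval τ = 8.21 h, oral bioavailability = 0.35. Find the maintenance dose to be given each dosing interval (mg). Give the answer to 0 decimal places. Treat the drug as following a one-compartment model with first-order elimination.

2935 mg

At steady state, F × (Dose/τ) = Css × CL.
Dose = Css × CL × τ / F = 18.7 × 6.690 × 8.21 / 0.35 = 2935 mg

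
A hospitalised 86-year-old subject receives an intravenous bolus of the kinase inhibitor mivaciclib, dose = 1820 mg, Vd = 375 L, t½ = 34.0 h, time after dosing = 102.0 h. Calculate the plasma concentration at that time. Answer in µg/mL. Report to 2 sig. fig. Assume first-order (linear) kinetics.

0.61 µg/mL

C₀ = Dose / Vd = 1820 / 375 = 4.853 mg/L
k = ln2 / t½ = 0.693147 / 34.0 = 0.02039 h⁻¹
t / t½ = 102.0 / 34.0 = 3 half-lives
C = C₀ × (1/2)^3 = 4.853 × 0.1250 = 0.6066 mg/L
(0.6066 mg/L = 0.6066 µg/mL)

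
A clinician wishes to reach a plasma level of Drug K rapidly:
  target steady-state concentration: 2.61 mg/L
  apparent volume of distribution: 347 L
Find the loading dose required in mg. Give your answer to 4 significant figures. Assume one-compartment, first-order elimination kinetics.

LD = Css × Vd = 2.61 × 347 = 905.7 mg

905.7 mg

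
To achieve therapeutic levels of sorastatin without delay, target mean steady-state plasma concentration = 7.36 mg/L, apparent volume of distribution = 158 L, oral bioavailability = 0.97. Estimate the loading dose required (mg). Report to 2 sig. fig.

1200 mg

LD = Css × Vd / F = 7.36 × 158 / 0.97 = 1199 mg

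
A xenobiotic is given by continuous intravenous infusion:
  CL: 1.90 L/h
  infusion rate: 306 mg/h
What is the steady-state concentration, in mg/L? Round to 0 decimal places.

At steady state Css = R₀ / CL = 306 / 1.900 = 161.1 mg/L

161 mg/L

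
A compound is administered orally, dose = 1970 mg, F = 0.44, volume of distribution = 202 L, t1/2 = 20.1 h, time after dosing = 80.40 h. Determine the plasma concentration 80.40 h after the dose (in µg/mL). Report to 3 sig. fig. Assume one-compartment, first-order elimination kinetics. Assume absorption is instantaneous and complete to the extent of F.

Amount reaching circulation = F × Dose = 0.44 × 1970 = 866.8 mg
C₀ = F·Dose / Vd = 866.8 / 202 = 4.291 mg/L
k = ln2 / t½ = 0.693147 / 20.1 = 0.03448 h⁻¹
t / t½ = 80.40 / 20.1 = 4 half-lives
C = C₀ × (1/2)^4 = 4.291 × 0.06250 = 0.2682 mg/L
(0.2682 mg/L = 0.2682 µg/mL)

0.268 µg/mL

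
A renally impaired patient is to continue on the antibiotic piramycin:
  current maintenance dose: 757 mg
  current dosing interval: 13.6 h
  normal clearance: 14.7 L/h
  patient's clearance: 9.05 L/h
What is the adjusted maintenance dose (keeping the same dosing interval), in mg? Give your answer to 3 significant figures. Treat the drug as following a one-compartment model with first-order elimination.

466 mg

To keep the same average steady-state level, dosing rate must scale with clearance.
CL ratio = 9.05 / 14.7 = 0.6156
New dose (same interval) = 757 × 0.6156 = 466.0 mg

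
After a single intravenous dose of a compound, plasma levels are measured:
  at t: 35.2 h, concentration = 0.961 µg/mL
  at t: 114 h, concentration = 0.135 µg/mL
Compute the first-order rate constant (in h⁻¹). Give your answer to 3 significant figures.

0.0249 h⁻¹

k = ln(C₁/C₂) / (t₂ − t₁) = ln(0.961/0.135) / (114 − 35.2)
  = 1.963 / 78.80 = 0.02491 h⁻¹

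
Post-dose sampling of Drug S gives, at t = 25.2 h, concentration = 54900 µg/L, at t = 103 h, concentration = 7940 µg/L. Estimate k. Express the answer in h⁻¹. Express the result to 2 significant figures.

0.025 h⁻¹

k = ln(C₁/C₂) / (t₂ − t₁) = ln(54900/7940) / (103 − 25.2)
  = 1.934 / 77.80 = 0.02486 h⁻¹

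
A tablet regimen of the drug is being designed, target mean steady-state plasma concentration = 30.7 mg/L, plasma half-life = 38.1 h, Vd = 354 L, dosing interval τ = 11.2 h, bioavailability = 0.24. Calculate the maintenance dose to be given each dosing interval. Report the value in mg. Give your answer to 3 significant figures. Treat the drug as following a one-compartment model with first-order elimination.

k = ln2 / t½ = 0.693147 / 38.1 = 0.01819 h⁻¹
CL = k × Vd = 0.01819 × 354 = 6.439 L/h
At steady state, F × (Dose/τ) = Css × CL.
Dose = Css × CL × τ / F = 30.7 × 6.439 × 11.2 / 0.24 = 9225 mg

9230 mg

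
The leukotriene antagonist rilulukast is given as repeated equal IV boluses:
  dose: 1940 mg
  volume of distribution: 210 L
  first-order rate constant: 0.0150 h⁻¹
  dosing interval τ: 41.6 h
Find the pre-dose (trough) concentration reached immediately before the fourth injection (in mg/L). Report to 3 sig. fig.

C₀ per dose = Dose / Vd = 1940 / 210 = 9.238 mg/L
Fraction remaining after one interval: r = e^(−kτ) = e^(−0.01500 × 41.6) = 0.5358
Before dose 4, 3 doses have been given (aged 1τ, 2τ, 3τ).
C_trough = C₀ × (r + r² + … + r^3) = C₀ × r(1−r^3)/(1−r)
        = 9.238 × 0.5358 × (1 − 0.1538) / (1 − 0.5358) = 9.023 mg/L

9.02 mg/L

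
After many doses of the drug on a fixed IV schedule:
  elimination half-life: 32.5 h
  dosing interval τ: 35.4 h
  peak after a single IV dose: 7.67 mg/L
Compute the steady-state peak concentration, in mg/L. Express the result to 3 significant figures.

k = ln2 / t½ = 0.693147 / 32.5 = 0.02133 h⁻¹
e^(−kτ) = e^(−0.02133 × 35.4) = 0.4700
Accumulation ratio R = 1 / (1 − e^(−kτ)) = 1 / (1 − 0.4700) = 1.887
Steady-state peak = C₀ × R = 7.67 × 1.887 = 14.47 mg/L

14.5 mg/L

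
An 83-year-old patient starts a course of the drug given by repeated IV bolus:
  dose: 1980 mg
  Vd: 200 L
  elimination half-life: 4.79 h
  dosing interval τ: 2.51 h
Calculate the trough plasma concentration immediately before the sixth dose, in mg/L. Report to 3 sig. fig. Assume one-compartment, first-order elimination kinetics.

C₀ per dose = Dose / Vd = 1980 / 200 = 9.900 mg/L
k = ln2 / t½ = 0.693147 / 4.79 = 0.1447 h⁻¹
Fraction remaining after one interval: r = e^(−kτ) = e^(−0.1447 × 2.51) = 0.6954
Before dose 6, 5 doses have been given (aged 1τ, 2τ, 3τ, 4τ, 5τ).
C_trough = C₀ × (r + r² + … + r^5) = C₀ × r(1−r^5)/(1−r)
        = 9.900 × 0.6954 × (1 − 0.1626) / (1 − 0.6954) = 18.93 mg/L

18.9 mg/L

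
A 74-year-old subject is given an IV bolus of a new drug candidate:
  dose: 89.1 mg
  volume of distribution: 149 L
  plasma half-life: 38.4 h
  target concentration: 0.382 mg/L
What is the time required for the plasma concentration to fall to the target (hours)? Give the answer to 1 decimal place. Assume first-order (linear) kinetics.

24.8 h

C₀ = Dose / Vd = 89.10 / 149 = 0.5980 mg/L
k = ln2 / t½ = 0.693147 / 38.4 = 0.01805 h⁻¹
t = ln(C₀ / C) / k = ln(0.5980 / 0.382) / 0.01805
  = ln(1.565) / 0.01805 = 0.4479 / 0.01805 = 24.81 h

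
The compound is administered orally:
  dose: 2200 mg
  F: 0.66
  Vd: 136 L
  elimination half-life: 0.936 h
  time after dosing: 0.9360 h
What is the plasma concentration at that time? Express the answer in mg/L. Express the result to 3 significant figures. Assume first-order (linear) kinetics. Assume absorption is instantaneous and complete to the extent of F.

Amount reaching circulation = F × Dose = 0.66 × 2200 = 1452 mg
C₀ = F·Dose / Vd = 1452 / 136 = 10.68 mg/L
k = ln2 / t½ = 0.693147 / 0.936 = 0.7405 h⁻¹
t / t½ = 0.9360 / 0.936 = 1 half-lives
C = C₀ × (1/2)^1 = 10.68 × 0.5000 = 5.340 mg/L

5.34 mg/L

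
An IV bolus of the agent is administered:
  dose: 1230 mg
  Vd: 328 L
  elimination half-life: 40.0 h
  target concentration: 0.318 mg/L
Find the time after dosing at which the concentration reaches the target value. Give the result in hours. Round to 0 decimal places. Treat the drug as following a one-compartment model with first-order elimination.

142 h

C₀ = Dose / Vd = 1230 / 328 = 3.750 mg/L
k = ln2 / t½ = 0.693147 / 40.0 = 0.01733 h⁻¹
t = ln(C₀ / C) / k = ln(3.750 / 0.318) / 0.01733
  = ln(11.79) / 0.01733 = 2.467 / 0.01733 = 142.4 h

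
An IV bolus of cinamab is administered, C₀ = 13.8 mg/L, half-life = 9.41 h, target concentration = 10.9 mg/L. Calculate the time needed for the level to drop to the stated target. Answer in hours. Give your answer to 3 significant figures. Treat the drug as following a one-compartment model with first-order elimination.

3.20 h

k = ln2 / t½ = 0.693147 / 9.41 = 0.07366 h⁻¹
t = ln(C₀ / C) / k = ln(13.80 / 10.9) / 0.07366
  = ln(1.266) / 0.07366 = 0.2359 / 0.07366 = 3.203 h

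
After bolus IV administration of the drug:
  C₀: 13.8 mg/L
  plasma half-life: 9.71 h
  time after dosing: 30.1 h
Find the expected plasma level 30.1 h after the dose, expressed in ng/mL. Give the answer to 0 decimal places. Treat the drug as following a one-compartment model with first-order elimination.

1610 ng/mL

k = ln2 / t½ = 0.693147 / 9.71 = 0.07138 h⁻¹
C = C₀ · e^(−k·t) = 13.80 × e^(−0.07138 × 30.1)
  = 13.80 × 0.1167 = 1.610 mg/L
Convert: 1.610 mg/L × 1000 = 1610 ng/mL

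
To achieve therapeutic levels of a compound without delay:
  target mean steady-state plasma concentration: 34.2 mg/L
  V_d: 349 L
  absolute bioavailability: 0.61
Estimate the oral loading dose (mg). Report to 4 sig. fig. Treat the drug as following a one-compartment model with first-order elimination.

LD = Css × Vd / F = 34.2 × 349 / 0.61 = 19570 mg

19570 mg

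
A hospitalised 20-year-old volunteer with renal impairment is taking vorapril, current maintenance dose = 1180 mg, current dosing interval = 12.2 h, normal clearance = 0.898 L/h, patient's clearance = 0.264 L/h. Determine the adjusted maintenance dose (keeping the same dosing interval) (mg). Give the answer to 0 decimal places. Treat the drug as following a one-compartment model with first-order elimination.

To keep the same average steady-state level, dosing rate must scale with clearance.
CL ratio = 0.264 / 0.898 = 0.2940
New dose (same interval) = 1180 × 0.2940 = 346.9 mg

347 mg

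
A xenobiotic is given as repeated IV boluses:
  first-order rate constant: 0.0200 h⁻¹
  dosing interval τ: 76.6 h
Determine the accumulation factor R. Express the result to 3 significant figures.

e^(−kτ) = e^(−0.02000 × 76.6) = 0.2161
Accumulation ratio R = 1 / (1 − e^(−kτ)) = 1 / (1 − 0.2161) = 1.276

1.28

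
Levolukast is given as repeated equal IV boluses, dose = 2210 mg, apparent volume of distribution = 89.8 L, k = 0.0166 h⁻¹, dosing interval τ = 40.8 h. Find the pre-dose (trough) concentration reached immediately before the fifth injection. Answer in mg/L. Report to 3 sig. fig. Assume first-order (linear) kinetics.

23.7 mg/L

C₀ per dose = Dose / Vd = 2210 / 89.8 = 24.61 mg/L
Fraction remaining after one interval: r = e^(−kτ) = e^(−0.01660 × 40.8) = 0.5080
Before dose 5, 4 doses have been given (aged 1τ, 2τ, 3τ, 4τ).
C_trough = C₀ × (r + r² + … + r^4) = C₀ × r(1−r^4)/(1−r)
        = 24.61 × 0.5080 × (1 − 0.06660) / (1 − 0.5080) = 23.72 mg/L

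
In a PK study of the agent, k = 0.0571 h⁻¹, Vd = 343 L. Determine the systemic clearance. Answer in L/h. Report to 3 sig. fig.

CL = k × Vd = 0.0571 × 343 = 19.59 L/h

19.6 L/h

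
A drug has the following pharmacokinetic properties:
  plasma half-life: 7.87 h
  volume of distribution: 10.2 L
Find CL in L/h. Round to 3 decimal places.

k = ln2 / t½ = 0.693147 / 7.87 = 0.08807 h⁻¹
CL = k × Vd = 0.08807 × 10.2 = 0.8983 L/h

0.898 L/h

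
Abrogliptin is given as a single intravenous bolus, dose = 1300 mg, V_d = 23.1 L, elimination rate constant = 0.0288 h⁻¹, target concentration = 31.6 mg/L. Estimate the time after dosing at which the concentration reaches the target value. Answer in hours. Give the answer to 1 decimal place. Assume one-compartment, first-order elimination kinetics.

C₀ = Dose / Vd = 1300 / 23.1 = 56.28 mg/L
t = ln(C₀ / C) / k = ln(56.28 / 31.6) / 0.02880
  = ln(1.781) / 0.02880 = 0.5772 / 0.02880 = 20.04 h

20.0 h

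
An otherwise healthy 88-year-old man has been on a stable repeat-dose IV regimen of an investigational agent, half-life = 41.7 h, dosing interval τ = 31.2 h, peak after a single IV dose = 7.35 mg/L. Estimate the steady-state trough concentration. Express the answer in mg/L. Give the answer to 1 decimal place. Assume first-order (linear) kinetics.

10.8 mg/L

k = ln2 / t½ = 0.693147 / 41.7 = 0.01662 h⁻¹
e^(−kτ) = e^(−0.01662 × 31.2) = 0.5954
Accumulation ratio R = 1 / (1 − e^(−kτ)) = 1 / (1 − 0.5954) = 2.472
Steady-state trough = C₀ × R × e^(−kτ) = 7.35 × 2.472 × 0.5954 = 10.82 mg/L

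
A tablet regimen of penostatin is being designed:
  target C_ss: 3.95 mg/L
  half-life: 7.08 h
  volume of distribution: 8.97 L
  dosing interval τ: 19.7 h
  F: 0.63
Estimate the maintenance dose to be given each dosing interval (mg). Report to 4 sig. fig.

k = ln2 / t½ = 0.693147 / 7.08 = 0.09790 h⁻¹
CL = k × Vd = 0.09790 × 8.97 = 0.8782 L/h
At steady state, F × (Dose/τ) = Css × CL.
Dose = Css × CL × τ / F = 3.95 × 0.8782 × 19.7 / 0.63 = 108.5 mg

108.5 mg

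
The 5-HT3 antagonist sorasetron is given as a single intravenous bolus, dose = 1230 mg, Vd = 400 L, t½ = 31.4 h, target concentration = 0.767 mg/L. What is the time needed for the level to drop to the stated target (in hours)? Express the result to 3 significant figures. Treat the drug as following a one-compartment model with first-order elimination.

62.9 h

C₀ = Dose / Vd = 1230 / 400 = 3.075 mg/L
k = ln2 / t½ = 0.693147 / 31.4 = 0.02207 h⁻¹
t = ln(C₀ / C) / k = ln(3.075 / 0.767) / 0.02207
  = ln(4.009) / 0.02207 = 1.389 / 0.02207 = 62.94 h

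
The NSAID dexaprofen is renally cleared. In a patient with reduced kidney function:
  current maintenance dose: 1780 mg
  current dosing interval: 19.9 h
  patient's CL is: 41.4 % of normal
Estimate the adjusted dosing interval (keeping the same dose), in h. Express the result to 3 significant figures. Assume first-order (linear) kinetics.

48.1 h

To keep the same average steady-state level, dosing rate must scale with clearance.
CL ratio = 41.4 / 100 = 0.4140
New interval (same dose) = 19.9 / 0.4140 = 48.07 h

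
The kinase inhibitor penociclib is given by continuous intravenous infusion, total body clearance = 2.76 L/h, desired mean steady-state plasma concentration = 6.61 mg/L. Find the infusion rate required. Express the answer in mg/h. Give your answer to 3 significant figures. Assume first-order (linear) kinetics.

At steady state, infusion rate R₀ = Css × CL = 6.61 × 2.760 = 18.24 mg/h

18.2 mg/h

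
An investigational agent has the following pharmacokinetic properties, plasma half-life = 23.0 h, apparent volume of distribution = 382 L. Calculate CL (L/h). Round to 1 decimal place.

k = ln2 / t½ = 0.693147 / 23.0 = 0.03014 h⁻¹
CL = k × Vd = 0.03014 × 382 = 11.51 L/h

11.5 L/h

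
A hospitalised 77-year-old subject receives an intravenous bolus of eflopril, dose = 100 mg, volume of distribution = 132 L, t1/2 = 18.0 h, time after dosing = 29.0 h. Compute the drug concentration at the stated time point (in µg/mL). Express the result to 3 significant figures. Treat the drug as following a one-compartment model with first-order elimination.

C₀ = Dose / Vd = 100.0 / 132 = 0.7576 mg/L
k = ln2 / t½ = 0.693147 / 18.0 = 0.03851 h⁻¹
C = C₀ · e^(−k·t) = 0.7576 × e^(−0.03851 × 29.0)
  = 0.7576 × 0.3273 = 0.2480 mg/L
(0.2480 mg/L = 0.2480 µg/mL)

0.248 µg/mL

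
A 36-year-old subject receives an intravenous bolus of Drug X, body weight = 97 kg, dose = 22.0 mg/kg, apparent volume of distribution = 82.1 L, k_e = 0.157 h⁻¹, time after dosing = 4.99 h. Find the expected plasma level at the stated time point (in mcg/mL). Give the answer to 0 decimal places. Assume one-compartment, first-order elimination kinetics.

12 mcg/mL

Total dose = 22.0 × 97 = 2134 mg
C₀ = Dose / Vd = 2134 / 82.1 = 25.99 mg/L
C = C₀ · e^(−k·t) = 25.99 × e^(−0.1570 × 4.99)
  = 25.99 × 0.4568 = 11.87 mg/L
(11.87 mg/L = 11.87 mcg/mL)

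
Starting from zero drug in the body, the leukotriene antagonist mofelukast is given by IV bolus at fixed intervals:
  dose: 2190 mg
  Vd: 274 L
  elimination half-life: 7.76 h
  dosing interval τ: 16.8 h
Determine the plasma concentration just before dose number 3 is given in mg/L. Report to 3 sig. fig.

C₀ per dose = Dose / Vd = 2190 / 274 = 7.993 mg/L
k = ln2 / t½ = 0.693147 / 7.76 = 0.08932 h⁻¹
Fraction remaining after one interval: r = e^(−kτ) = e^(−0.08932 × 16.8) = 0.2230
Before dose 3, 2 doses have been given (aged 1τ, 2τ).
C_trough = C₀ × (r + r²) = 7.993 × (0.2230 + 0.04973) = 2.180 mg/L

2.18 mg/L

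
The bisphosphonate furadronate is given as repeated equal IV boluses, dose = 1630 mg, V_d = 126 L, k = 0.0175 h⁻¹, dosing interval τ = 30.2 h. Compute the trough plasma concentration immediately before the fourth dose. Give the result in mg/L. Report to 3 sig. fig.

14.8 mg/L

C₀ per dose = Dose / Vd = 1630 / 126 = 12.94 mg/L
Fraction remaining after one interval: r = e^(−kτ) = e^(−0.01750 × 30.2) = 0.5895
Before dose 4, 3 doses have been given (aged 1τ, 2τ, 3τ).
C_trough = C₀ × (r + r² + … + r^3) = C₀ × r(1−r^3)/(1−r)
        = 12.94 × 0.5895 × (1 − 0.2049) / (1 − 0.5895) = 14.77 mg/L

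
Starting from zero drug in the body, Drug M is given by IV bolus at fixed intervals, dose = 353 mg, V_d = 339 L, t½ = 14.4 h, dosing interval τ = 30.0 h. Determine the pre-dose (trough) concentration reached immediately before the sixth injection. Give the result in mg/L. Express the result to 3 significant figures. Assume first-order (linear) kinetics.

0.321 mg/L

C₀ per dose = Dose / Vd = 353 / 339 = 1.041 mg/L
k = ln2 / t½ = 0.693147 / 14.4 = 0.04814 h⁻¹
Fraction remaining after one interval: r = e^(−kτ) = e^(−0.04814 × 30.0) = 0.2359
Before dose 6, 5 doses have been given (aged 1τ, 2τ, 3τ, 4τ, 5τ).
C_trough = C₀ × (r + r² + … + r^5) = C₀ × r(1−r^5)/(1−r)
        = 1.041 × 0.2359 × (1 − 0.0007305) / (1 − 0.2359) = 0.3212 mg/L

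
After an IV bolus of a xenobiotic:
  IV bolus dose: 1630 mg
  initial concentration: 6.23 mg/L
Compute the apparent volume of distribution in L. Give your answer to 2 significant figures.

260 L

Vd = Dose / C₀ = 1630 / 6.23 = 261.6 L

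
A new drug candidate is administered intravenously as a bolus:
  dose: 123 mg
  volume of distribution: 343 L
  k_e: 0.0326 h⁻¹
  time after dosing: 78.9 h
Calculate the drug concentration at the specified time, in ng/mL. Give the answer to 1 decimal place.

27.4 ng/mL

C₀ = Dose / Vd = 123.0 / 343 = 0.3586 mg/L
C = C₀ · e^(−k·t) = 0.3586 × e^(−0.03260 × 78.9)
  = 0.3586 × 0.07637 = 0.02739 mg/L
Convert: 0.02739 mg/L × 1000 = 27.39 ng/mL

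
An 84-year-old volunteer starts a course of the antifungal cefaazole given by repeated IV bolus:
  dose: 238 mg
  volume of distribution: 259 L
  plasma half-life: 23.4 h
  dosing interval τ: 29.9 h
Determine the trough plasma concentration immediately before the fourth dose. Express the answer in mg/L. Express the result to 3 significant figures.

0.600 mg/L

C₀ per dose = Dose / Vd = 238 / 259 = 0.9189 mg/L
k = ln2 / t½ = 0.693147 / 23.4 = 0.02962 h⁻¹
Fraction remaining after one interval: r = e^(−kτ) = e^(−0.02962 × 29.9) = 0.4125
Before dose 4, 3 doses have been given (aged 1τ, 2τ, 3τ).
C_trough = C₀ × (r + r² + … + r^3) = C₀ × r(1−r^3)/(1−r)
        = 0.9189 × 0.4125 × (1 − 0.07019) / (1 − 0.4125) = 0.5999 mg/L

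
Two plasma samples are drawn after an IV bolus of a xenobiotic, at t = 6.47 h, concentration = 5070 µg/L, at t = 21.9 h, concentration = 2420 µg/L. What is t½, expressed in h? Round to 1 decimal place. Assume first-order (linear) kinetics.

k = ln(C₁/C₂) / (t₂ − t₁) = ln(5070/2420) / (21.9 − 6.47)
  = 0.7396 / 15.43 = 0.04793 h⁻¹
t½ = ln2 / k = 0.693147 / 0.04793 = 14.46 h

14.5 h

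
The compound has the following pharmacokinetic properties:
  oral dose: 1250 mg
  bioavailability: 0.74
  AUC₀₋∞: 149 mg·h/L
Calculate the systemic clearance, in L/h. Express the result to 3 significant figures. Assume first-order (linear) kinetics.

6.21 L/h

CL = F·Dose / AUC = 0.74 × 1250 / 149 = 6.208 L/h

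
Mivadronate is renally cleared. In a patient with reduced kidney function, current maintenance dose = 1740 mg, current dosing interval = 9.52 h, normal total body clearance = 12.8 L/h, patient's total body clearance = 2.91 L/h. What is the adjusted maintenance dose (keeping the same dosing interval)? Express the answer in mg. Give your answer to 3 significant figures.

396 mg

To keep the same average steady-state level, dosing rate must scale with clearance.
CL ratio = 2.91 / 12.8 = 0.2273
New dose (same interval) = 1740 × 0.2273 = 395.5 mg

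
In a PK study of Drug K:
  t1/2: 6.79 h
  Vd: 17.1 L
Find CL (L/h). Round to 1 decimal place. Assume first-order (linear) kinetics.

k = ln2 / t½ = 0.693147 / 6.79 = 0.1021 h⁻¹
CL = k × Vd = 0.1021 × 17.1 = 1.746 L/h

1.7 L/h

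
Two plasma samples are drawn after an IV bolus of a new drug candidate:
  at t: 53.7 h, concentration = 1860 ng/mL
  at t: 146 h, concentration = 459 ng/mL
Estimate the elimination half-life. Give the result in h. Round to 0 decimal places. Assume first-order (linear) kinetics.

46 h

k = ln(C₁/C₂) / (t₂ − t₁) = ln(1860/459) / (146 − 53.7)
  = 1.399 / 92.30 = 0.01516 h⁻¹
t½ = ln2 / k = 0.693147 / 0.01516 = 45.72 h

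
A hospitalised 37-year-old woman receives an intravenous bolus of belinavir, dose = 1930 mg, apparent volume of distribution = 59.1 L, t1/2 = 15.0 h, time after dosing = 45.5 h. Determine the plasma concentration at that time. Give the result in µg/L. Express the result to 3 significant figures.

C₀ = Dose / Vd = 1930 / 59.1 = 32.66 mg/L
k = ln2 / t½ = 0.693147 / 15.0 = 0.04621 h⁻¹
C = C₀ · e^(−k·t) = 32.66 × e^(−0.04621 × 45.5)
  = 32.66 × 0.1221 = 3.988 mg/L
Convert: 3.988 mg/L × 1000 = 3988 µg/L

3990 µg/L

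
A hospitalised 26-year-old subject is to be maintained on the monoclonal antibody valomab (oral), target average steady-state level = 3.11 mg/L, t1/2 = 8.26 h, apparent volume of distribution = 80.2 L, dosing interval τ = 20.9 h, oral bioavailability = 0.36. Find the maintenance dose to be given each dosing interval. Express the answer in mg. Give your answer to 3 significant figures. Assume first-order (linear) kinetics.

1220 mg

k = ln2 / t½ = 0.693147 / 8.26 = 0.08392 h⁻¹
CL = k × Vd = 0.08392 × 80.2 = 6.730 L/h
At steady state, F × (Dose/τ) = Css × CL.
Dose = Css × CL × τ / F = 3.11 × 6.730 × 20.9 / 0.36 = 1215 mg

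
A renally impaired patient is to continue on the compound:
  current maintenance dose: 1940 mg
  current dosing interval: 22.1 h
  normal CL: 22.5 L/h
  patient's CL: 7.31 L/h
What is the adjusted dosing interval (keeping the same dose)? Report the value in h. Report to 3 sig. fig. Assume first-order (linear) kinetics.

68.0 h

To keep the same average steady-state level, dosing rate must scale with clearance.
CL ratio = 7.31 / 22.5 = 0.3249
New interval (same dose) = 22.1 / 0.3249 = 68.02 h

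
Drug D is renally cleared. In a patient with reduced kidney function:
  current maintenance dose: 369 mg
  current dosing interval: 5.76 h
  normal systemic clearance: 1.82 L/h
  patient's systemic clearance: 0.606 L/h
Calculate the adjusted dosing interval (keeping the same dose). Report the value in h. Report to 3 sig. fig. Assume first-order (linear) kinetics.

To keep the same average steady-state level, dosing rate must scale with clearance.
CL ratio = 0.606 / 1.82 = 0.3330
New interval (same dose) = 5.76 / 0.3330 = 17.30 h

17.3 h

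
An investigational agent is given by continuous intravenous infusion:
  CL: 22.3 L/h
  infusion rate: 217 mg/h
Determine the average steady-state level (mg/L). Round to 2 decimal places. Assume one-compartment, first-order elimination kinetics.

9.73 mg/L

At steady state Css = R₀ / CL = 217 / 22.30 = 9.731 mg/L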